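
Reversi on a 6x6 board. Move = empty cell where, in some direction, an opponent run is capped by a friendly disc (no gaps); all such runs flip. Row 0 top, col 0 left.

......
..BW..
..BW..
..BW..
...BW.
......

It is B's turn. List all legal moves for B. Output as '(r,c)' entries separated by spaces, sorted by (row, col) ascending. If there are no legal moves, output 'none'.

Answer: (0,3) (0,4) (1,4) (2,4) (3,4) (4,5) (5,5)

Derivation:
(0,2): no bracket -> illegal
(0,3): flips 3 -> legal
(0,4): flips 1 -> legal
(1,4): flips 2 -> legal
(2,4): flips 1 -> legal
(3,4): flips 2 -> legal
(3,5): no bracket -> illegal
(4,2): no bracket -> illegal
(4,5): flips 1 -> legal
(5,3): no bracket -> illegal
(5,4): no bracket -> illegal
(5,5): flips 2 -> legal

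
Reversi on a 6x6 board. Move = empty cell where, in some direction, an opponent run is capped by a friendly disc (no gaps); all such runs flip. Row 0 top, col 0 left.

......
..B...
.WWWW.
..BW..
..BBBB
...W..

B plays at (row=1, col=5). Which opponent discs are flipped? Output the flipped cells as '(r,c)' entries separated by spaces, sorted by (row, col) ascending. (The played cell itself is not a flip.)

Dir NW: first cell '.' (not opp) -> no flip
Dir N: first cell '.' (not opp) -> no flip
Dir NE: edge -> no flip
Dir W: first cell '.' (not opp) -> no flip
Dir E: edge -> no flip
Dir SW: opp run (2,4) (3,3) capped by B -> flip
Dir S: first cell '.' (not opp) -> no flip
Dir SE: edge -> no flip

Answer: (2,4) (3,3)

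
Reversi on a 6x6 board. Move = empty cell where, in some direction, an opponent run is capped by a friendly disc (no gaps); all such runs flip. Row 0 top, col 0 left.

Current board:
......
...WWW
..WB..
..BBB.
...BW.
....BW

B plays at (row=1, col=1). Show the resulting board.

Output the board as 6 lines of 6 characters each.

Answer: ......
.B.WWW
..BB..
..BBB.
...BW.
....BW

Derivation:
Place B at (1,1); scan 8 dirs for brackets.
Dir NW: first cell '.' (not opp) -> no flip
Dir N: first cell '.' (not opp) -> no flip
Dir NE: first cell '.' (not opp) -> no flip
Dir W: first cell '.' (not opp) -> no flip
Dir E: first cell '.' (not opp) -> no flip
Dir SW: first cell '.' (not opp) -> no flip
Dir S: first cell '.' (not opp) -> no flip
Dir SE: opp run (2,2) capped by B -> flip
All flips: (2,2)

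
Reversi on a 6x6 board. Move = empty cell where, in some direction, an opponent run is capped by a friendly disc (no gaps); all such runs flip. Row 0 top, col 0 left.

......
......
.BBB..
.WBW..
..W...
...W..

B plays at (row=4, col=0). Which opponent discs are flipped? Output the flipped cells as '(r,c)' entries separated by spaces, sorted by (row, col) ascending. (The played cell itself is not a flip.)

Answer: (3,1)

Derivation:
Dir NW: edge -> no flip
Dir N: first cell '.' (not opp) -> no flip
Dir NE: opp run (3,1) capped by B -> flip
Dir W: edge -> no flip
Dir E: first cell '.' (not opp) -> no flip
Dir SW: edge -> no flip
Dir S: first cell '.' (not opp) -> no flip
Dir SE: first cell '.' (not opp) -> no flip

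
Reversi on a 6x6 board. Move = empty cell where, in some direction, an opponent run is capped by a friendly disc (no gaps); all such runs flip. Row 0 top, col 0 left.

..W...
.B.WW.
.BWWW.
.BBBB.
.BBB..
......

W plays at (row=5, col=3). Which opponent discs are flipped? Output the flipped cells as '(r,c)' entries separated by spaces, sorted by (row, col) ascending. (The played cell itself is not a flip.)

Dir NW: opp run (4,2) (3,1), next='.' -> no flip
Dir N: opp run (4,3) (3,3) capped by W -> flip
Dir NE: first cell '.' (not opp) -> no flip
Dir W: first cell '.' (not opp) -> no flip
Dir E: first cell '.' (not opp) -> no flip
Dir SW: edge -> no flip
Dir S: edge -> no flip
Dir SE: edge -> no flip

Answer: (3,3) (4,3)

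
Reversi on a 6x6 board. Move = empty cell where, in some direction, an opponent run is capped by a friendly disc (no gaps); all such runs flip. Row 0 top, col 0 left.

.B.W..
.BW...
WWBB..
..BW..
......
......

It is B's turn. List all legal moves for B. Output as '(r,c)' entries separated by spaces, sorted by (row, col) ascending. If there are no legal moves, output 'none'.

Answer: (0,2) (1,0) (1,3) (3,1) (3,4) (4,3) (4,4)

Derivation:
(0,2): flips 1 -> legal
(0,4): no bracket -> illegal
(1,0): flips 1 -> legal
(1,3): flips 1 -> legal
(1,4): no bracket -> illegal
(2,4): no bracket -> illegal
(3,0): no bracket -> illegal
(3,1): flips 1 -> legal
(3,4): flips 1 -> legal
(4,2): no bracket -> illegal
(4,3): flips 1 -> legal
(4,4): flips 1 -> legal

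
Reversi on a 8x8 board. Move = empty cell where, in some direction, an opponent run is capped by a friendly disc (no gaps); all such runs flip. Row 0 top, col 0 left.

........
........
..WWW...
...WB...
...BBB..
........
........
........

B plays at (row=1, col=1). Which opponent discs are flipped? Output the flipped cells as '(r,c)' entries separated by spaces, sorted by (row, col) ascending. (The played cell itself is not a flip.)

Dir NW: first cell '.' (not opp) -> no flip
Dir N: first cell '.' (not opp) -> no flip
Dir NE: first cell '.' (not opp) -> no flip
Dir W: first cell '.' (not opp) -> no flip
Dir E: first cell '.' (not opp) -> no flip
Dir SW: first cell '.' (not opp) -> no flip
Dir S: first cell '.' (not opp) -> no flip
Dir SE: opp run (2,2) (3,3) capped by B -> flip

Answer: (2,2) (3,3)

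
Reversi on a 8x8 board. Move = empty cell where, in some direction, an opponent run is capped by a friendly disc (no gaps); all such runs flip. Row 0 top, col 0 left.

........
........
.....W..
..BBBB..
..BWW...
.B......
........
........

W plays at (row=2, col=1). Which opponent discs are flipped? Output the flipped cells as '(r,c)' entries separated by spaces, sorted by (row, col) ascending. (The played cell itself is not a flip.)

Dir NW: first cell '.' (not opp) -> no flip
Dir N: first cell '.' (not opp) -> no flip
Dir NE: first cell '.' (not opp) -> no flip
Dir W: first cell '.' (not opp) -> no flip
Dir E: first cell '.' (not opp) -> no flip
Dir SW: first cell '.' (not opp) -> no flip
Dir S: first cell '.' (not opp) -> no flip
Dir SE: opp run (3,2) capped by W -> flip

Answer: (3,2)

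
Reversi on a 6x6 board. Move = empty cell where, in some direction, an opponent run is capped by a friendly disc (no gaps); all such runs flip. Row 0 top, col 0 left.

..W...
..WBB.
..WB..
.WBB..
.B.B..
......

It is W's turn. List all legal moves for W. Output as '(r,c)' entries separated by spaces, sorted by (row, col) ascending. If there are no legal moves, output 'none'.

Answer: (0,4) (1,5) (2,4) (3,4) (4,2) (4,4) (5,1)

Derivation:
(0,3): no bracket -> illegal
(0,4): flips 1 -> legal
(0,5): no bracket -> illegal
(1,5): flips 2 -> legal
(2,1): no bracket -> illegal
(2,4): flips 2 -> legal
(2,5): no bracket -> illegal
(3,0): no bracket -> illegal
(3,4): flips 3 -> legal
(4,0): no bracket -> illegal
(4,2): flips 1 -> legal
(4,4): flips 1 -> legal
(5,0): no bracket -> illegal
(5,1): flips 1 -> legal
(5,2): no bracket -> illegal
(5,3): no bracket -> illegal
(5,4): no bracket -> illegal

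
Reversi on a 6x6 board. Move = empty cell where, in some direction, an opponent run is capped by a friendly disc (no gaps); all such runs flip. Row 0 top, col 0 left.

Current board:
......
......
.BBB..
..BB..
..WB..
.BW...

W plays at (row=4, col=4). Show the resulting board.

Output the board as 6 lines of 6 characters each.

Place W at (4,4); scan 8 dirs for brackets.
Dir NW: opp run (3,3) (2,2), next='.' -> no flip
Dir N: first cell '.' (not opp) -> no flip
Dir NE: first cell '.' (not opp) -> no flip
Dir W: opp run (4,3) capped by W -> flip
Dir E: first cell '.' (not opp) -> no flip
Dir SW: first cell '.' (not opp) -> no flip
Dir S: first cell '.' (not opp) -> no flip
Dir SE: first cell '.' (not opp) -> no flip
All flips: (4,3)

Answer: ......
......
.BBB..
..BB..
..WWW.
.BW...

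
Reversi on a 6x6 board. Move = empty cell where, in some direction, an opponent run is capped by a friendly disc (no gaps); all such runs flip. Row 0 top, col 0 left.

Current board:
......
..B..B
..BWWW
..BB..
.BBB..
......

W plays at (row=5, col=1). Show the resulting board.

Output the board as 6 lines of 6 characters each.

Place W at (5,1); scan 8 dirs for brackets.
Dir NW: first cell '.' (not opp) -> no flip
Dir N: opp run (4,1), next='.' -> no flip
Dir NE: opp run (4,2) (3,3) capped by W -> flip
Dir W: first cell '.' (not opp) -> no flip
Dir E: first cell '.' (not opp) -> no flip
Dir SW: edge -> no flip
Dir S: edge -> no flip
Dir SE: edge -> no flip
All flips: (3,3) (4,2)

Answer: ......
..B..B
..BWWW
..BW..
.BWB..
.W....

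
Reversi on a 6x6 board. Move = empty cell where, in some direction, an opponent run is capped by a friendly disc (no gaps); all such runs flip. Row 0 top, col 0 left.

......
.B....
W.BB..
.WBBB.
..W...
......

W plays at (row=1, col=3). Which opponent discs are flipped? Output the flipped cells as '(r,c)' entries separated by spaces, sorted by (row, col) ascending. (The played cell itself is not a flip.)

Answer: (2,2)

Derivation:
Dir NW: first cell '.' (not opp) -> no flip
Dir N: first cell '.' (not opp) -> no flip
Dir NE: first cell '.' (not opp) -> no flip
Dir W: first cell '.' (not opp) -> no flip
Dir E: first cell '.' (not opp) -> no flip
Dir SW: opp run (2,2) capped by W -> flip
Dir S: opp run (2,3) (3,3), next='.' -> no flip
Dir SE: first cell '.' (not opp) -> no flip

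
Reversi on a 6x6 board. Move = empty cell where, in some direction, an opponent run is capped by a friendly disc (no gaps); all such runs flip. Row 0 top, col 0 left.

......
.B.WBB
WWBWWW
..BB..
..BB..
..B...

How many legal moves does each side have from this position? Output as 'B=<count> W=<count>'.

-- B to move --
(0,2): no bracket -> illegal
(0,3): flips 2 -> legal
(0,4): flips 1 -> legal
(1,0): flips 1 -> legal
(1,2): flips 1 -> legal
(3,0): no bracket -> illegal
(3,1): flips 1 -> legal
(3,4): flips 1 -> legal
(3,5): flips 1 -> legal
B mobility = 7
-- W to move --
(0,0): no bracket -> illegal
(0,1): flips 1 -> legal
(0,2): flips 1 -> legal
(0,3): flips 1 -> legal
(0,4): flips 1 -> legal
(0,5): flips 2 -> legal
(1,0): no bracket -> illegal
(1,2): no bracket -> illegal
(3,1): flips 1 -> legal
(3,4): no bracket -> illegal
(4,1): flips 1 -> legal
(4,4): no bracket -> illegal
(5,1): flips 2 -> legal
(5,3): flips 2 -> legal
(5,4): flips 2 -> legal
W mobility = 10

Answer: B=7 W=10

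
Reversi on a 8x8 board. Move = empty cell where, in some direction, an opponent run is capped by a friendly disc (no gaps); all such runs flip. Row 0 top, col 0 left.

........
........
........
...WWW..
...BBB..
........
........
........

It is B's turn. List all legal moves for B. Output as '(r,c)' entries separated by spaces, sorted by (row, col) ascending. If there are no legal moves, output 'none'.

Answer: (2,2) (2,3) (2,4) (2,5) (2,6)

Derivation:
(2,2): flips 1 -> legal
(2,3): flips 2 -> legal
(2,4): flips 1 -> legal
(2,5): flips 2 -> legal
(2,6): flips 1 -> legal
(3,2): no bracket -> illegal
(3,6): no bracket -> illegal
(4,2): no bracket -> illegal
(4,6): no bracket -> illegal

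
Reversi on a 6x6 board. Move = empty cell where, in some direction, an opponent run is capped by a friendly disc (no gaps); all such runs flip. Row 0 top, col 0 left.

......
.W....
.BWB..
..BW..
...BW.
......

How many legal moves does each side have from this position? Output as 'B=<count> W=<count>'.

Answer: B=4 W=6

Derivation:
-- B to move --
(0,0): no bracket -> illegal
(0,1): flips 1 -> legal
(0,2): no bracket -> illegal
(1,0): no bracket -> illegal
(1,2): flips 1 -> legal
(1,3): no bracket -> illegal
(2,0): no bracket -> illegal
(2,4): no bracket -> illegal
(3,1): no bracket -> illegal
(3,4): flips 1 -> legal
(3,5): no bracket -> illegal
(4,2): no bracket -> illegal
(4,5): flips 1 -> legal
(5,3): no bracket -> illegal
(5,4): no bracket -> illegal
(5,5): no bracket -> illegal
B mobility = 4
-- W to move --
(1,0): no bracket -> illegal
(1,2): no bracket -> illegal
(1,3): flips 1 -> legal
(1,4): no bracket -> illegal
(2,0): flips 1 -> legal
(2,4): flips 1 -> legal
(3,0): no bracket -> illegal
(3,1): flips 2 -> legal
(3,4): no bracket -> illegal
(4,1): no bracket -> illegal
(4,2): flips 2 -> legal
(5,2): no bracket -> illegal
(5,3): flips 1 -> legal
(5,4): no bracket -> illegal
W mobility = 6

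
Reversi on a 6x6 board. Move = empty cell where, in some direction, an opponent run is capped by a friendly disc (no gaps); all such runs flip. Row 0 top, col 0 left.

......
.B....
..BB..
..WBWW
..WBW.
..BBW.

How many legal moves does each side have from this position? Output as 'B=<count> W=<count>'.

-- B to move --
(2,1): flips 1 -> legal
(2,4): no bracket -> illegal
(2,5): flips 1 -> legal
(3,1): flips 2 -> legal
(4,1): flips 2 -> legal
(4,5): flips 2 -> legal
(5,1): flips 1 -> legal
(5,5): flips 2 -> legal
B mobility = 7
-- W to move --
(0,0): flips 3 -> legal
(0,1): no bracket -> illegal
(0,2): no bracket -> illegal
(1,0): no bracket -> illegal
(1,2): flips 2 -> legal
(1,3): no bracket -> illegal
(1,4): flips 1 -> legal
(2,0): no bracket -> illegal
(2,1): no bracket -> illegal
(2,4): flips 1 -> legal
(3,1): no bracket -> illegal
(4,1): no bracket -> illegal
(5,1): flips 2 -> legal
W mobility = 5

Answer: B=7 W=5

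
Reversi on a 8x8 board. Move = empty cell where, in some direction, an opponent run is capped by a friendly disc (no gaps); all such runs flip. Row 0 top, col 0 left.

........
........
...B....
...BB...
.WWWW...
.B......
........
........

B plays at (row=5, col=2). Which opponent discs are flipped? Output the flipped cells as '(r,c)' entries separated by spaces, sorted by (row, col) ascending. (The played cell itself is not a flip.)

Answer: (4,3)

Derivation:
Dir NW: opp run (4,1), next='.' -> no flip
Dir N: opp run (4,2), next='.' -> no flip
Dir NE: opp run (4,3) capped by B -> flip
Dir W: first cell 'B' (not opp) -> no flip
Dir E: first cell '.' (not opp) -> no flip
Dir SW: first cell '.' (not opp) -> no flip
Dir S: first cell '.' (not opp) -> no flip
Dir SE: first cell '.' (not opp) -> no flip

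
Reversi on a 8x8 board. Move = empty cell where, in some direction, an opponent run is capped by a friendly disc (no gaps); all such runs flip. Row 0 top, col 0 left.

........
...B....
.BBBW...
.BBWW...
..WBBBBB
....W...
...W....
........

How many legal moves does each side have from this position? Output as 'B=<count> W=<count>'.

-- B to move --
(1,4): flips 2 -> legal
(1,5): no bracket -> illegal
(2,5): flips 2 -> legal
(3,5): flips 3 -> legal
(4,1): flips 1 -> legal
(5,1): no bracket -> illegal
(5,2): flips 1 -> legal
(5,3): flips 1 -> legal
(5,5): no bracket -> illegal
(6,2): no bracket -> illegal
(6,4): flips 1 -> legal
(6,5): flips 1 -> legal
(7,2): flips 2 -> legal
(7,3): no bracket -> illegal
(7,4): no bracket -> illegal
B mobility = 9
-- W to move --
(0,2): flips 1 -> legal
(0,3): flips 2 -> legal
(0,4): no bracket -> illegal
(1,0): flips 3 -> legal
(1,1): flips 1 -> legal
(1,2): flips 3 -> legal
(1,4): no bracket -> illegal
(2,0): flips 4 -> legal
(3,0): flips 2 -> legal
(3,5): no bracket -> illegal
(3,6): flips 1 -> legal
(3,7): no bracket -> illegal
(4,0): no bracket -> illegal
(4,1): no bracket -> illegal
(5,2): flips 1 -> legal
(5,3): flips 1 -> legal
(5,5): flips 1 -> legal
(5,6): flips 1 -> legal
(5,7): no bracket -> illegal
W mobility = 12

Answer: B=9 W=12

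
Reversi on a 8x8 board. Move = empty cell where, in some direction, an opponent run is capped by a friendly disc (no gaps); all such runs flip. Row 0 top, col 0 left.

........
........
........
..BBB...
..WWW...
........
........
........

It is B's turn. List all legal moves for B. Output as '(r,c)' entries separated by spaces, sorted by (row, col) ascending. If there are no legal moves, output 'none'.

Answer: (5,1) (5,2) (5,3) (5,4) (5,5)

Derivation:
(3,1): no bracket -> illegal
(3,5): no bracket -> illegal
(4,1): no bracket -> illegal
(4,5): no bracket -> illegal
(5,1): flips 1 -> legal
(5,2): flips 2 -> legal
(5,3): flips 1 -> legal
(5,4): flips 2 -> legal
(5,5): flips 1 -> legal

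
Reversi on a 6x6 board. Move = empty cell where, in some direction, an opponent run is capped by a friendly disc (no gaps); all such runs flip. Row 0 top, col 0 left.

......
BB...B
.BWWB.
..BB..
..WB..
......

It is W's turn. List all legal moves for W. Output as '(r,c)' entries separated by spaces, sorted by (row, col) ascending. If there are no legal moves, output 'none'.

Answer: (0,0) (2,0) (2,5) (4,1) (4,4) (5,3)

Derivation:
(0,0): flips 1 -> legal
(0,1): no bracket -> illegal
(0,2): no bracket -> illegal
(0,4): no bracket -> illegal
(0,5): no bracket -> illegal
(1,2): no bracket -> illegal
(1,3): no bracket -> illegal
(1,4): no bracket -> illegal
(2,0): flips 1 -> legal
(2,5): flips 1 -> legal
(3,0): no bracket -> illegal
(3,1): no bracket -> illegal
(3,4): no bracket -> illegal
(3,5): no bracket -> illegal
(4,1): flips 1 -> legal
(4,4): flips 2 -> legal
(5,2): no bracket -> illegal
(5,3): flips 2 -> legal
(5,4): no bracket -> illegal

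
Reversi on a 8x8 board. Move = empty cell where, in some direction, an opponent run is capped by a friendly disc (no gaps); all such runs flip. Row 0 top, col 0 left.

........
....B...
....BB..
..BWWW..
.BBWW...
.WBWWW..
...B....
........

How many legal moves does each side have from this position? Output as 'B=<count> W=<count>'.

-- B to move --
(2,2): no bracket -> illegal
(2,3): flips 3 -> legal
(2,6): no bracket -> illegal
(3,6): flips 3 -> legal
(4,0): no bracket -> illegal
(4,5): flips 4 -> legal
(4,6): flips 1 -> legal
(5,0): flips 1 -> legal
(5,6): flips 3 -> legal
(6,0): flips 1 -> legal
(6,1): flips 1 -> legal
(6,2): no bracket -> illegal
(6,4): flips 4 -> legal
(6,5): flips 2 -> legal
(6,6): no bracket -> illegal
B mobility = 10
-- W to move --
(0,3): no bracket -> illegal
(0,4): flips 2 -> legal
(0,5): no bracket -> illegal
(1,3): flips 1 -> legal
(1,5): flips 2 -> legal
(1,6): flips 1 -> legal
(2,1): flips 1 -> legal
(2,2): no bracket -> illegal
(2,3): no bracket -> illegal
(2,6): no bracket -> illegal
(3,0): no bracket -> illegal
(3,1): flips 3 -> legal
(3,6): no bracket -> illegal
(4,0): flips 2 -> legal
(5,0): no bracket -> illegal
(6,1): flips 1 -> legal
(6,2): no bracket -> illegal
(6,4): no bracket -> illegal
(7,2): flips 1 -> legal
(7,3): flips 1 -> legal
(7,4): no bracket -> illegal
W mobility = 10

Answer: B=10 W=10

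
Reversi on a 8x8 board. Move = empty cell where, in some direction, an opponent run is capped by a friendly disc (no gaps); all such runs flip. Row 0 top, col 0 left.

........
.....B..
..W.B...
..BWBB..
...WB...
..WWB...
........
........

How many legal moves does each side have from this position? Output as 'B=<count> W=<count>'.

Answer: B=6 W=10

Derivation:
-- B to move --
(1,1): flips 2 -> legal
(1,2): flips 1 -> legal
(1,3): no bracket -> illegal
(2,1): no bracket -> illegal
(2,3): no bracket -> illegal
(3,1): no bracket -> illegal
(4,1): no bracket -> illegal
(4,2): flips 2 -> legal
(5,1): flips 2 -> legal
(6,1): flips 2 -> legal
(6,2): flips 1 -> legal
(6,3): no bracket -> illegal
(6,4): no bracket -> illegal
B mobility = 6
-- W to move --
(0,4): no bracket -> illegal
(0,5): no bracket -> illegal
(0,6): flips 2 -> legal
(1,3): no bracket -> illegal
(1,4): no bracket -> illegal
(1,6): no bracket -> illegal
(2,1): flips 1 -> legal
(2,3): no bracket -> illegal
(2,5): flips 1 -> legal
(2,6): flips 2 -> legal
(3,1): flips 1 -> legal
(3,6): flips 2 -> legal
(4,1): no bracket -> illegal
(4,2): flips 1 -> legal
(4,5): flips 1 -> legal
(4,6): no bracket -> illegal
(5,5): flips 2 -> legal
(6,3): no bracket -> illegal
(6,4): no bracket -> illegal
(6,5): flips 1 -> legal
W mobility = 10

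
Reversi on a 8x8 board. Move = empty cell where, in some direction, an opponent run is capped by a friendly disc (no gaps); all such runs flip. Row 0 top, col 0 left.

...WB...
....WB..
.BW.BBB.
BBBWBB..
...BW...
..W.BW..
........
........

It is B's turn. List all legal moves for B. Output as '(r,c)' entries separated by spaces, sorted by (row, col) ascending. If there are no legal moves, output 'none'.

(0,2): flips 1 -> legal
(0,5): no bracket -> illegal
(1,1): no bracket -> illegal
(1,2): flips 1 -> legal
(1,3): flips 2 -> legal
(2,3): flips 2 -> legal
(4,1): no bracket -> illegal
(4,2): flips 1 -> legal
(4,5): flips 1 -> legal
(4,6): no bracket -> illegal
(5,1): no bracket -> illegal
(5,3): flips 1 -> legal
(5,6): flips 1 -> legal
(6,1): flips 1 -> legal
(6,2): no bracket -> illegal
(6,3): no bracket -> illegal
(6,4): no bracket -> illegal
(6,5): no bracket -> illegal
(6,6): no bracket -> illegal

Answer: (0,2) (1,2) (1,3) (2,3) (4,2) (4,5) (5,3) (5,6) (6,1)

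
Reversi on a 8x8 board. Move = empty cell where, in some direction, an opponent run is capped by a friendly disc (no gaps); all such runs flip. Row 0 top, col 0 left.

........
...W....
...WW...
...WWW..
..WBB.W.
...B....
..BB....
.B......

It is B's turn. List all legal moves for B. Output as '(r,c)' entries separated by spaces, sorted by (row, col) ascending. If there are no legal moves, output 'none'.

Answer: (0,3) (1,4) (2,2) (2,5) (2,6) (3,1) (4,1)

Derivation:
(0,2): no bracket -> illegal
(0,3): flips 3 -> legal
(0,4): no bracket -> illegal
(1,2): no bracket -> illegal
(1,4): flips 2 -> legal
(1,5): no bracket -> illegal
(2,2): flips 1 -> legal
(2,5): flips 1 -> legal
(2,6): flips 1 -> legal
(3,1): flips 1 -> legal
(3,2): no bracket -> illegal
(3,6): no bracket -> illegal
(3,7): no bracket -> illegal
(4,1): flips 1 -> legal
(4,5): no bracket -> illegal
(4,7): no bracket -> illegal
(5,1): no bracket -> illegal
(5,2): no bracket -> illegal
(5,5): no bracket -> illegal
(5,6): no bracket -> illegal
(5,7): no bracket -> illegal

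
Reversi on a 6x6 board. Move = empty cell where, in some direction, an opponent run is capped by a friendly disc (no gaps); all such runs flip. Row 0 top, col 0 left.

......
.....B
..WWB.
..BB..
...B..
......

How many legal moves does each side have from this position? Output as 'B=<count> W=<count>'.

-- B to move --
(1,1): flips 1 -> legal
(1,2): flips 1 -> legal
(1,3): flips 1 -> legal
(1,4): flips 1 -> legal
(2,1): flips 2 -> legal
(3,1): no bracket -> illegal
(3,4): no bracket -> illegal
B mobility = 5
-- W to move --
(0,4): no bracket -> illegal
(0,5): no bracket -> illegal
(1,3): no bracket -> illegal
(1,4): no bracket -> illegal
(2,1): no bracket -> illegal
(2,5): flips 1 -> legal
(3,1): no bracket -> illegal
(3,4): no bracket -> illegal
(3,5): no bracket -> illegal
(4,1): flips 1 -> legal
(4,2): flips 1 -> legal
(4,4): flips 1 -> legal
(5,2): no bracket -> illegal
(5,3): flips 2 -> legal
(5,4): no bracket -> illegal
W mobility = 5

Answer: B=5 W=5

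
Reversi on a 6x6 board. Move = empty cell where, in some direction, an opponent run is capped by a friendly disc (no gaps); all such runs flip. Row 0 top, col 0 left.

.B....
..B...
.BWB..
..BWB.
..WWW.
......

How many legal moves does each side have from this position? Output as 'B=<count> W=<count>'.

Answer: B=3 W=8

Derivation:
-- B to move --
(1,1): no bracket -> illegal
(1,3): no bracket -> illegal
(2,4): no bracket -> illegal
(3,1): no bracket -> illegal
(3,5): no bracket -> illegal
(4,1): no bracket -> illegal
(4,5): no bracket -> illegal
(5,1): no bracket -> illegal
(5,2): flips 2 -> legal
(5,3): flips 2 -> legal
(5,4): flips 2 -> legal
(5,5): no bracket -> illegal
B mobility = 3
-- W to move --
(0,0): no bracket -> illegal
(0,2): flips 1 -> legal
(0,3): no bracket -> illegal
(1,0): flips 2 -> legal
(1,1): no bracket -> illegal
(1,3): flips 1 -> legal
(1,4): no bracket -> illegal
(2,0): flips 1 -> legal
(2,4): flips 2 -> legal
(2,5): flips 1 -> legal
(3,0): no bracket -> illegal
(3,1): flips 1 -> legal
(3,5): flips 1 -> legal
(4,1): no bracket -> illegal
(4,5): no bracket -> illegal
W mobility = 8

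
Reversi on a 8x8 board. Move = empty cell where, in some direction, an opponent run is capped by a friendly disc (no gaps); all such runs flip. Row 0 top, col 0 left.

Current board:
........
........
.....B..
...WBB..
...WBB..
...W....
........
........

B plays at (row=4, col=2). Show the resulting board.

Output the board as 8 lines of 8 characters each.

Answer: ........
........
.....B..
...WBB..
..BBBB..
...W....
........
........

Derivation:
Place B at (4,2); scan 8 dirs for brackets.
Dir NW: first cell '.' (not opp) -> no flip
Dir N: first cell '.' (not opp) -> no flip
Dir NE: opp run (3,3), next='.' -> no flip
Dir W: first cell '.' (not opp) -> no flip
Dir E: opp run (4,3) capped by B -> flip
Dir SW: first cell '.' (not opp) -> no flip
Dir S: first cell '.' (not opp) -> no flip
Dir SE: opp run (5,3), next='.' -> no flip
All flips: (4,3)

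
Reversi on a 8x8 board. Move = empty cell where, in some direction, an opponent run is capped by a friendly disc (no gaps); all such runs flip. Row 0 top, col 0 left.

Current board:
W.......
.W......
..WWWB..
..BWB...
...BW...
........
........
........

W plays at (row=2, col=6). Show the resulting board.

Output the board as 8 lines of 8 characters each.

Place W at (2,6); scan 8 dirs for brackets.
Dir NW: first cell '.' (not opp) -> no flip
Dir N: first cell '.' (not opp) -> no flip
Dir NE: first cell '.' (not opp) -> no flip
Dir W: opp run (2,5) capped by W -> flip
Dir E: first cell '.' (not opp) -> no flip
Dir SW: first cell '.' (not opp) -> no flip
Dir S: first cell '.' (not opp) -> no flip
Dir SE: first cell '.' (not opp) -> no flip
All flips: (2,5)

Answer: W.......
.W......
..WWWWW.
..BWB...
...BW...
........
........
........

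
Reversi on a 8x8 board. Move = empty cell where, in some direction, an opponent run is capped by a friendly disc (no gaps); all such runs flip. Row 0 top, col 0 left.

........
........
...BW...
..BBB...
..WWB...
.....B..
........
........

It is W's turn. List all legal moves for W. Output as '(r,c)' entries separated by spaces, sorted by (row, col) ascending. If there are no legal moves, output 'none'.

(1,2): no bracket -> illegal
(1,3): flips 2 -> legal
(1,4): no bracket -> illegal
(2,1): flips 1 -> legal
(2,2): flips 2 -> legal
(2,5): flips 1 -> legal
(3,1): no bracket -> illegal
(3,5): no bracket -> illegal
(4,1): no bracket -> illegal
(4,5): flips 1 -> legal
(4,6): no bracket -> illegal
(5,3): no bracket -> illegal
(5,4): flips 2 -> legal
(5,6): no bracket -> illegal
(6,4): no bracket -> illegal
(6,5): no bracket -> illegal
(6,6): no bracket -> illegal

Answer: (1,3) (2,1) (2,2) (2,5) (4,5) (5,4)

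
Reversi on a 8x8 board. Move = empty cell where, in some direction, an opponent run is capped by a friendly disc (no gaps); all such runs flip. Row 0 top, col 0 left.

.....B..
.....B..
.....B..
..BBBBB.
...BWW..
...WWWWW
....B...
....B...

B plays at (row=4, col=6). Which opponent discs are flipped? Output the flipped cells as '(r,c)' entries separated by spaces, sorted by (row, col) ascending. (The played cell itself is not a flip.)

Dir NW: first cell 'B' (not opp) -> no flip
Dir N: first cell 'B' (not opp) -> no flip
Dir NE: first cell '.' (not opp) -> no flip
Dir W: opp run (4,5) (4,4) capped by B -> flip
Dir E: first cell '.' (not opp) -> no flip
Dir SW: opp run (5,5) capped by B -> flip
Dir S: opp run (5,6), next='.' -> no flip
Dir SE: opp run (5,7), next=edge -> no flip

Answer: (4,4) (4,5) (5,5)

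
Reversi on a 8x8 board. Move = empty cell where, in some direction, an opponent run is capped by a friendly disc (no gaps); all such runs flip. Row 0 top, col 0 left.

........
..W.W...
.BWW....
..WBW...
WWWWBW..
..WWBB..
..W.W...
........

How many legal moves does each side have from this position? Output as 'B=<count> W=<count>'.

Answer: B=13 W=10

Derivation:
-- B to move --
(0,1): no bracket -> illegal
(0,2): no bracket -> illegal
(0,3): flips 1 -> legal
(0,4): no bracket -> illegal
(0,5): no bracket -> illegal
(1,1): flips 1 -> legal
(1,3): flips 1 -> legal
(1,5): no bracket -> illegal
(2,4): flips 3 -> legal
(2,5): no bracket -> illegal
(3,0): no bracket -> illegal
(3,1): flips 1 -> legal
(3,5): flips 2 -> legal
(3,6): flips 1 -> legal
(4,6): flips 1 -> legal
(5,0): no bracket -> illegal
(5,1): flips 3 -> legal
(5,6): no bracket -> illegal
(6,1): no bracket -> illegal
(6,3): flips 2 -> legal
(6,5): no bracket -> illegal
(7,1): flips 2 -> legal
(7,2): no bracket -> illegal
(7,3): flips 1 -> legal
(7,4): flips 1 -> legal
(7,5): no bracket -> illegal
B mobility = 13
-- W to move --
(1,0): flips 1 -> legal
(1,1): no bracket -> illegal
(2,0): flips 1 -> legal
(2,4): flips 1 -> legal
(3,0): flips 1 -> legal
(3,1): no bracket -> illegal
(3,5): flips 1 -> legal
(4,6): flips 1 -> legal
(5,6): flips 2 -> legal
(6,3): flips 1 -> legal
(6,5): flips 2 -> legal
(6,6): flips 3 -> legal
W mobility = 10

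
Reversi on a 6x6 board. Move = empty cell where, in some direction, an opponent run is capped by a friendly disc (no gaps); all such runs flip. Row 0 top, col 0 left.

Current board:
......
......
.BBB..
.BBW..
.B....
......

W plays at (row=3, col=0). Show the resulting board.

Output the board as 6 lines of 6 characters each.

Answer: ......
......
.BBB..
WWWW..
.B....
......

Derivation:
Place W at (3,0); scan 8 dirs for brackets.
Dir NW: edge -> no flip
Dir N: first cell '.' (not opp) -> no flip
Dir NE: opp run (2,1), next='.' -> no flip
Dir W: edge -> no flip
Dir E: opp run (3,1) (3,2) capped by W -> flip
Dir SW: edge -> no flip
Dir S: first cell '.' (not opp) -> no flip
Dir SE: opp run (4,1), next='.' -> no flip
All flips: (3,1) (3,2)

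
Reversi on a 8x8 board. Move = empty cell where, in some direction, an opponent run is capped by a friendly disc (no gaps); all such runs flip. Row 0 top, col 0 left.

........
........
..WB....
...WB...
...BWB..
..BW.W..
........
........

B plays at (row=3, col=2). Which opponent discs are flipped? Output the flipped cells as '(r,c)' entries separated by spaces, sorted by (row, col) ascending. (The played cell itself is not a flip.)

Answer: (3,3)

Derivation:
Dir NW: first cell '.' (not opp) -> no flip
Dir N: opp run (2,2), next='.' -> no flip
Dir NE: first cell 'B' (not opp) -> no flip
Dir W: first cell '.' (not opp) -> no flip
Dir E: opp run (3,3) capped by B -> flip
Dir SW: first cell '.' (not opp) -> no flip
Dir S: first cell '.' (not opp) -> no flip
Dir SE: first cell 'B' (not opp) -> no flip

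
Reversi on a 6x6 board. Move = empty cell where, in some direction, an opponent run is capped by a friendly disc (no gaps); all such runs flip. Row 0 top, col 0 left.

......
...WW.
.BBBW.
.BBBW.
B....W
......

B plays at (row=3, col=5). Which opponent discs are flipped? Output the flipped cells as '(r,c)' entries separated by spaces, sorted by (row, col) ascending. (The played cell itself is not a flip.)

Dir NW: opp run (2,4) (1,3), next='.' -> no flip
Dir N: first cell '.' (not opp) -> no flip
Dir NE: edge -> no flip
Dir W: opp run (3,4) capped by B -> flip
Dir E: edge -> no flip
Dir SW: first cell '.' (not opp) -> no flip
Dir S: opp run (4,5), next='.' -> no flip
Dir SE: edge -> no flip

Answer: (3,4)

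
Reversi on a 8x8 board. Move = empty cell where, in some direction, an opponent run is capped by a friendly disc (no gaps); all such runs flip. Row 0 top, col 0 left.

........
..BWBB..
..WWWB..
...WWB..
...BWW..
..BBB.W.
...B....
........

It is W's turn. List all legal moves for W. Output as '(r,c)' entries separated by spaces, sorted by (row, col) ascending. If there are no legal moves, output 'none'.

(0,1): flips 1 -> legal
(0,2): flips 1 -> legal
(0,3): no bracket -> illegal
(0,4): flips 1 -> legal
(0,5): flips 4 -> legal
(0,6): flips 1 -> legal
(1,1): flips 1 -> legal
(1,6): flips 3 -> legal
(2,1): no bracket -> illegal
(2,6): flips 2 -> legal
(3,2): no bracket -> illegal
(3,6): flips 1 -> legal
(4,1): no bracket -> illegal
(4,2): flips 1 -> legal
(4,6): flips 1 -> legal
(5,1): no bracket -> illegal
(5,5): no bracket -> illegal
(6,1): flips 2 -> legal
(6,2): flips 1 -> legal
(6,4): flips 1 -> legal
(6,5): no bracket -> illegal
(7,2): flips 2 -> legal
(7,3): flips 3 -> legal
(7,4): no bracket -> illegal

Answer: (0,1) (0,2) (0,4) (0,5) (0,6) (1,1) (1,6) (2,6) (3,6) (4,2) (4,6) (6,1) (6,2) (6,4) (7,2) (7,3)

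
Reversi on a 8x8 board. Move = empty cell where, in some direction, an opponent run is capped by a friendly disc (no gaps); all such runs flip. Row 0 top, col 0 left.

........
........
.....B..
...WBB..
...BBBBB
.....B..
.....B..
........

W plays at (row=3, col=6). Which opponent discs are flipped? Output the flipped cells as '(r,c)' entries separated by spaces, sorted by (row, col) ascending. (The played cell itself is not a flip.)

Answer: (3,4) (3,5)

Derivation:
Dir NW: opp run (2,5), next='.' -> no flip
Dir N: first cell '.' (not opp) -> no flip
Dir NE: first cell '.' (not opp) -> no flip
Dir W: opp run (3,5) (3,4) capped by W -> flip
Dir E: first cell '.' (not opp) -> no flip
Dir SW: opp run (4,5), next='.' -> no flip
Dir S: opp run (4,6), next='.' -> no flip
Dir SE: opp run (4,7), next=edge -> no flip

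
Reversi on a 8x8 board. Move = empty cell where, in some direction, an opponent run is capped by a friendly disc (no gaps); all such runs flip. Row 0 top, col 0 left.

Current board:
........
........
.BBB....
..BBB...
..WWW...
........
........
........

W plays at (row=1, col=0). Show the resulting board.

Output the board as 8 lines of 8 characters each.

Answer: ........
W.......
.WBB....
..WBB...
..WWW...
........
........
........

Derivation:
Place W at (1,0); scan 8 dirs for brackets.
Dir NW: edge -> no flip
Dir N: first cell '.' (not opp) -> no flip
Dir NE: first cell '.' (not opp) -> no flip
Dir W: edge -> no flip
Dir E: first cell '.' (not opp) -> no flip
Dir SW: edge -> no flip
Dir S: first cell '.' (not opp) -> no flip
Dir SE: opp run (2,1) (3,2) capped by W -> flip
All flips: (2,1) (3,2)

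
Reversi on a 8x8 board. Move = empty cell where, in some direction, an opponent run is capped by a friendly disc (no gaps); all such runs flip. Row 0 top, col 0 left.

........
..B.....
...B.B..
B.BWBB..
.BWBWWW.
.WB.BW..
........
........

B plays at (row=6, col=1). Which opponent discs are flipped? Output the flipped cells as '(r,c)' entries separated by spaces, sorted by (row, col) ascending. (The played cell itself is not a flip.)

Dir NW: first cell '.' (not opp) -> no flip
Dir N: opp run (5,1) capped by B -> flip
Dir NE: first cell 'B' (not opp) -> no flip
Dir W: first cell '.' (not opp) -> no flip
Dir E: first cell '.' (not opp) -> no flip
Dir SW: first cell '.' (not opp) -> no flip
Dir S: first cell '.' (not opp) -> no flip
Dir SE: first cell '.' (not opp) -> no flip

Answer: (5,1)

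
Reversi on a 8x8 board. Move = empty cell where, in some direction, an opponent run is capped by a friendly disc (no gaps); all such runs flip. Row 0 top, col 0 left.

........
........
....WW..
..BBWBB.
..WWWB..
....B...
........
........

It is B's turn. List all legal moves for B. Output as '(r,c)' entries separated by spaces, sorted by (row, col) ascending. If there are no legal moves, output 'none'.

(1,3): flips 1 -> legal
(1,4): flips 4 -> legal
(1,5): flips 2 -> legal
(1,6): no bracket -> illegal
(2,3): flips 1 -> legal
(2,6): no bracket -> illegal
(3,1): no bracket -> illegal
(4,1): flips 3 -> legal
(5,1): flips 1 -> legal
(5,2): flips 1 -> legal
(5,3): flips 2 -> legal
(5,5): flips 1 -> legal

Answer: (1,3) (1,4) (1,5) (2,3) (4,1) (5,1) (5,2) (5,3) (5,5)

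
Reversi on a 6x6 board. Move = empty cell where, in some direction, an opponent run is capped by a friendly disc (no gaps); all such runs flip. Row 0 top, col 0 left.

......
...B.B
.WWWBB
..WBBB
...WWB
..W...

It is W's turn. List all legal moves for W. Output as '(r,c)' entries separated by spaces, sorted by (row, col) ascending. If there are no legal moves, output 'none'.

Answer: (0,3) (0,4) (1,4)

Derivation:
(0,2): no bracket -> illegal
(0,3): flips 1 -> legal
(0,4): flips 1 -> legal
(0,5): no bracket -> illegal
(1,2): no bracket -> illegal
(1,4): flips 2 -> legal
(4,2): no bracket -> illegal
(5,4): no bracket -> illegal
(5,5): no bracket -> illegal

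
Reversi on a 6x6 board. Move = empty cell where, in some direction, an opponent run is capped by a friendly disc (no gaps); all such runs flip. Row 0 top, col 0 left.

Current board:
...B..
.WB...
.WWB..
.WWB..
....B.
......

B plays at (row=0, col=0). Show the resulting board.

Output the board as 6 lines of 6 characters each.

Place B at (0,0); scan 8 dirs for brackets.
Dir NW: edge -> no flip
Dir N: edge -> no flip
Dir NE: edge -> no flip
Dir W: edge -> no flip
Dir E: first cell '.' (not opp) -> no flip
Dir SW: edge -> no flip
Dir S: first cell '.' (not opp) -> no flip
Dir SE: opp run (1,1) (2,2) capped by B -> flip
All flips: (1,1) (2,2)

Answer: B..B..
.BB...
.WBB..
.WWB..
....B.
......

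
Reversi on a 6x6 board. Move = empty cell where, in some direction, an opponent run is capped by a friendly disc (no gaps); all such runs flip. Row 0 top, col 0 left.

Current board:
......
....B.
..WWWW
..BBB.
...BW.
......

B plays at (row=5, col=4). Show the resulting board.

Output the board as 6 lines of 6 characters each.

Answer: ......
....B.
..WWWW
..BBB.
...BB.
....B.

Derivation:
Place B at (5,4); scan 8 dirs for brackets.
Dir NW: first cell 'B' (not opp) -> no flip
Dir N: opp run (4,4) capped by B -> flip
Dir NE: first cell '.' (not opp) -> no flip
Dir W: first cell '.' (not opp) -> no flip
Dir E: first cell '.' (not opp) -> no flip
Dir SW: edge -> no flip
Dir S: edge -> no flip
Dir SE: edge -> no flip
All flips: (4,4)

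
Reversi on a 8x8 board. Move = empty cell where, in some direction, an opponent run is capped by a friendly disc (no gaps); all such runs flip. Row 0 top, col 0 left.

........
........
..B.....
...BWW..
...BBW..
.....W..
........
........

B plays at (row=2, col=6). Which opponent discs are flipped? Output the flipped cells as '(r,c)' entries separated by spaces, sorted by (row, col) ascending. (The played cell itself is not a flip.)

Answer: (3,5)

Derivation:
Dir NW: first cell '.' (not opp) -> no flip
Dir N: first cell '.' (not opp) -> no flip
Dir NE: first cell '.' (not opp) -> no flip
Dir W: first cell '.' (not opp) -> no flip
Dir E: first cell '.' (not opp) -> no flip
Dir SW: opp run (3,5) capped by B -> flip
Dir S: first cell '.' (not opp) -> no flip
Dir SE: first cell '.' (not opp) -> no flip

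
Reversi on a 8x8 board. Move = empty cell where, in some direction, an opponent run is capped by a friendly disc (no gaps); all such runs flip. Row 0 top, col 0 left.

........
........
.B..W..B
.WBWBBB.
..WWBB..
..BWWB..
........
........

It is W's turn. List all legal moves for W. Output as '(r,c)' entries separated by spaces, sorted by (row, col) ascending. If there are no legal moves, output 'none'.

Answer: (1,0) (1,1) (2,2) (2,5) (2,6) (3,7) (4,6) (5,1) (5,6) (6,1) (6,2) (6,6)

Derivation:
(1,0): flips 2 -> legal
(1,1): flips 1 -> legal
(1,2): no bracket -> illegal
(1,6): no bracket -> illegal
(1,7): no bracket -> illegal
(2,0): no bracket -> illegal
(2,2): flips 1 -> legal
(2,3): no bracket -> illegal
(2,5): flips 1 -> legal
(2,6): flips 2 -> legal
(3,0): no bracket -> illegal
(3,7): flips 3 -> legal
(4,1): no bracket -> illegal
(4,6): flips 3 -> legal
(4,7): no bracket -> illegal
(5,1): flips 1 -> legal
(5,6): flips 1 -> legal
(6,1): flips 1 -> legal
(6,2): flips 1 -> legal
(6,3): no bracket -> illegal
(6,4): no bracket -> illegal
(6,5): no bracket -> illegal
(6,6): flips 2 -> legal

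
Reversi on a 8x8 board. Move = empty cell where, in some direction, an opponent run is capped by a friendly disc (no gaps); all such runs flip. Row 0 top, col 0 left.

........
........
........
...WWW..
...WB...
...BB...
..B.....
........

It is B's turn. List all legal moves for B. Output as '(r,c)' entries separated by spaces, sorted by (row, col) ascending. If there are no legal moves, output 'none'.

(2,2): flips 1 -> legal
(2,3): flips 2 -> legal
(2,4): flips 1 -> legal
(2,5): no bracket -> illegal
(2,6): flips 1 -> legal
(3,2): flips 1 -> legal
(3,6): no bracket -> illegal
(4,2): flips 1 -> legal
(4,5): no bracket -> illegal
(4,6): no bracket -> illegal
(5,2): no bracket -> illegal

Answer: (2,2) (2,3) (2,4) (2,6) (3,2) (4,2)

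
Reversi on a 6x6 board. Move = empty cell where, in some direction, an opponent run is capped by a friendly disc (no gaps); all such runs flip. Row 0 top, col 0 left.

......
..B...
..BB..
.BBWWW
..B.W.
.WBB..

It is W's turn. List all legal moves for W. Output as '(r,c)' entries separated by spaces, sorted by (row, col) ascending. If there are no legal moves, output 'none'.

Answer: (0,1) (1,1) (1,3) (3,0) (5,4)

Derivation:
(0,1): flips 2 -> legal
(0,2): no bracket -> illegal
(0,3): no bracket -> illegal
(1,1): flips 1 -> legal
(1,3): flips 1 -> legal
(1,4): no bracket -> illegal
(2,0): no bracket -> illegal
(2,1): no bracket -> illegal
(2,4): no bracket -> illegal
(3,0): flips 2 -> legal
(4,0): no bracket -> illegal
(4,1): no bracket -> illegal
(4,3): no bracket -> illegal
(5,4): flips 2 -> legal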